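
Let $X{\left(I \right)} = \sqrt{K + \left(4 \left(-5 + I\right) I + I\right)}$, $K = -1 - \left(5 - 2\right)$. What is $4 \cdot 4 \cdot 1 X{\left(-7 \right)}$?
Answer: $80 \sqrt{13} \approx 288.44$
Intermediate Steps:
$K = -4$ ($K = -1 - \left(5 - 2\right) = -1 - 3 = -4$)
$X{\left(I \right)} = \sqrt{-4 + I + 4 I \left(-5 + I\right)}$ ($X{\left(I \right)} = \sqrt{-4 + \left(4 \left(-5 + I\right) I + I\right)} = \sqrt{-4 + \left(4 I \left(-5 + I\right) + I\right)} = \sqrt{-4 + \left(I + 4 I \left(-5 + I\right)\right)} = \sqrt{-4 + I + 4 I \left(-5 + I\right)}$)
$4 \cdot 4 \cdot 1 X{\left(-7 \right)} = 4 \cdot 4 \cdot 1 \sqrt{-4 - -133 + 4 \left(-7\right)^{2}} = 16 \cdot 1 \sqrt{-4 + 133 + 4 \cdot 49} = 16 \sqrt{-4 + 133 + 196} = 16 \sqrt{325} = 16 \cdot 5 \sqrt{13} = 80 \sqrt{13}$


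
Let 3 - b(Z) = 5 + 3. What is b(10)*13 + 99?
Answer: 34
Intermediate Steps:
b(Z) = -5 (b(Z) = 3 - (5 + 3) = 3 - 1*8 = 3 - 8 = -5)
b(10)*13 + 99 = -5*13 + 99 = -65 + 99 = 34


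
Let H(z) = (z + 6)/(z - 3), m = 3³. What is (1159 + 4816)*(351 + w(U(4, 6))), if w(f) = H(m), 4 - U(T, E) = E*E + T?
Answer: 16843525/8 ≈ 2.1054e+6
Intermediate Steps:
m = 27
U(T, E) = 4 - T - E² (U(T, E) = 4 - (E*E + T) = 4 - (E² + T) = 4 - (T + E²) = 4 + (-T - E²) = 4 - T - E²)
H(z) = (6 + z)/(-3 + z)
w(f) = 11/8 (w(f) = (6 + 27)/(-3 + 27) = 33/24 = (1/24)*33 = 11/8)
(1159 + 4816)*(351 + w(U(4, 6))) = (1159 + 4816)*(351 + 11/8) = 5975*(2819/8) = 16843525/8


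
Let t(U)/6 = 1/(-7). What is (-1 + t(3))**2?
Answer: 169/49 ≈ 3.4490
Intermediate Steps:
t(U) = -6/7 (t(U) = 6/(-7) = 6*(-1/7) = -6/7)
(-1 + t(3))**2 = (-1 - 6/7)**2 = (-13/7)**2 = 169/49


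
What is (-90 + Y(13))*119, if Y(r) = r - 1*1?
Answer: -9282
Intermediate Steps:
Y(r) = -1 + r (Y(r) = r - 1 = -1 + r)
(-90 + Y(13))*119 = (-90 + (-1 + 13))*119 = (-90 + 12)*119 = -78*119 = -9282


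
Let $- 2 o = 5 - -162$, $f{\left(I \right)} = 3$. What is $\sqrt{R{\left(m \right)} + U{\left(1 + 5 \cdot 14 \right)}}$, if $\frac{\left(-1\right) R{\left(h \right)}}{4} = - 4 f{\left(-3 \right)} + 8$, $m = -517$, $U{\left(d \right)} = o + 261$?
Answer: $\frac{3 \sqrt{86}}{2} \approx 13.91$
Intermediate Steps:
$o = - \frac{167}{2}$ ($o = - \frac{5 - -162}{2} = - \frac{5 + 162}{2} = \left(- \frac{1}{2}\right) 167 = - \frac{167}{2} \approx -83.5$)
$U{\left(d \right)} = \frac{355}{2}$ ($U{\left(d \right)} = - \frac{167}{2} + 261 = \frac{355}{2}$)
$R{\left(h \right)} = 16$ ($R{\left(h \right)} = - 4 \left(\left(-4\right) 3 + 8\right) = - 4 \left(-12 + 8\right) = \left(-4\right) \left(-4\right) = 16$)
$\sqrt{R{\left(m \right)} + U{\left(1 + 5 \cdot 14 \right)}} = \sqrt{16 + \frac{355}{2}} = \sqrt{\frac{387}{2}} = \frac{3 \sqrt{86}}{2}$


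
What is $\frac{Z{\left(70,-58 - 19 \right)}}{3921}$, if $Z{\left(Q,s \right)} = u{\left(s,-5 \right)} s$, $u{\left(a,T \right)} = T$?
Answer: $\frac{385}{3921} \approx 0.098189$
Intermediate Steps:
$Z{\left(Q,s \right)} = - 5 s$
$\frac{Z{\left(70,-58 - 19 \right)}}{3921} = \frac{\left(-5\right) \left(-58 - 19\right)}{3921} = \left(-5\right) \left(-77\right) \frac{1}{3921} = 385 \cdot \frac{1}{3921} = \frac{385}{3921}$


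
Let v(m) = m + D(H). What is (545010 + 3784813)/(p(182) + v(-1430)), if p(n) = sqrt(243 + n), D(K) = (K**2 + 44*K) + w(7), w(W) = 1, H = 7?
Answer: -4641570256/1148759 - 21649115*sqrt(17)/1148759 ≈ -4118.2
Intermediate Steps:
D(K) = 1 + K**2 + 44*K (D(K) = (K**2 + 44*K) + 1 = 1 + K**2 + 44*K)
v(m) = 358 + m (v(m) = m + (1 + 7**2 + 44*7) = m + (1 + 49 + 308) = m + 358 = 358 + m)
(545010 + 3784813)/(p(182) + v(-1430)) = (545010 + 3784813)/(sqrt(243 + 182) + (358 - 1430)) = 4329823/(sqrt(425) - 1072) = 4329823/(5*sqrt(17) - 1072) = 4329823/(-1072 + 5*sqrt(17))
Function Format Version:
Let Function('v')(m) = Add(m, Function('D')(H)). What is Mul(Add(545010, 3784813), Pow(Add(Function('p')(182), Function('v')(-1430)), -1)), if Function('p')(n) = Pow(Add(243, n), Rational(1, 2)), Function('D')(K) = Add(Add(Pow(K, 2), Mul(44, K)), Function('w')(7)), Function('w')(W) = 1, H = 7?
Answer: Add(Rational(-4641570256, 1148759), Mul(Rational(-21649115, 1148759), Pow(17, Rational(1, 2)))) ≈ -4118.2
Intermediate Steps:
Function('D')(K) = Add(1, Pow(K, 2), Mul(44, K)) (Function('D')(K) = Add(Add(Pow(K, 2), Mul(44, K)), 1) = Add(1, Pow(K, 2), Mul(44, K)))
Function('v')(m) = Add(358, m) (Function('v')(m) = Add(m, Add(1, Pow(7, 2), Mul(44, 7))) = Add(m, Add(1, 49, 308)) = Add(m, 358) = Add(358, m))
Mul(Add(545010, 3784813), Pow(Add(Function('p')(182), Function('v')(-1430)), -1)) = Mul(Add(545010, 3784813), Pow(Add(Pow(Add(243, 182), Rational(1, 2)), Add(358, -1430)), -1)) = Mul(4329823, Pow(Add(Pow(425, Rational(1, 2)), -1072), -1)) = Mul(4329823, Pow(Add(Mul(5, Pow(17, Rational(1, 2))), -1072), -1)) = Mul(4329823, Pow(Add(-1072, Mul(5, Pow(17, Rational(1, 2)))), -1))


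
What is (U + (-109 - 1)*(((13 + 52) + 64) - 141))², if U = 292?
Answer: 2598544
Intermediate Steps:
(U + (-109 - 1)*(((13 + 52) + 64) - 141))² = (292 + (-109 - 1)*(((13 + 52) + 64) - 141))² = (292 - 110*((65 + 64) - 141))² = (292 - 110*(129 - 141))² = (292 - 110*(-12))² = (292 + 1320)² = 1612² = 2598544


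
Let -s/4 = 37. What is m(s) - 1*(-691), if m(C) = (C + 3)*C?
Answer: 22151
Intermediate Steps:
s = -148 (s = -4*37 = -148)
m(C) = C*(3 + C) (m(C) = (3 + C)*C = C*(3 + C))
m(s) - 1*(-691) = -148*(3 - 148) - 1*(-691) = -148*(-145) + 691 = 21460 + 691 = 22151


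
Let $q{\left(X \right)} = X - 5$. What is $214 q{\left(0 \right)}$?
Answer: $-1070$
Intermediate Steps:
$q{\left(X \right)} = -5 + X$
$214 q{\left(0 \right)} = 214 \left(-5 + 0\right) = 214 \left(-5\right) = -1070$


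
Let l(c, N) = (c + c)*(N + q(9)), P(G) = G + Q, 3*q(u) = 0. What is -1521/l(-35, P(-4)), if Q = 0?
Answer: -1521/280 ≈ -5.4321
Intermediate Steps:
q(u) = 0 (q(u) = (⅓)*0 = 0)
P(G) = G (P(G) = G + 0 = G)
l(c, N) = 2*N*c (l(c, N) = (c + c)*(N + 0) = (2*c)*N = 2*N*c)
-1521/l(-35, P(-4)) = -1521/(2*(-4)*(-35)) = -1521/280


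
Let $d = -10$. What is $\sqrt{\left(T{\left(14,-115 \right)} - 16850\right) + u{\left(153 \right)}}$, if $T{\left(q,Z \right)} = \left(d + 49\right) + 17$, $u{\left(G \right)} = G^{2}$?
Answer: $21 \sqrt{15} \approx 81.333$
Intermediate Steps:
$T{\left(q,Z \right)} = 56$ ($T{\left(q,Z \right)} = \left(-10 + 49\right) + 17 = 39 + 17 = 56$)
$\sqrt{\left(T{\left(14,-115 \right)} - 16850\right) + u{\left(153 \right)}} = \sqrt{\left(56 - 16850\right) + 153^{2}} = \sqrt{-16794 + 23409} = \sqrt{6615} = 21 \sqrt{15}$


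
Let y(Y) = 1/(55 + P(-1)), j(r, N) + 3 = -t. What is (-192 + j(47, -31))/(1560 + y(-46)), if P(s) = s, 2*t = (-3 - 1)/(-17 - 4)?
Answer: -73746/589687 ≈ -0.12506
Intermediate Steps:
t = 2/21 (t = ((-3 - 1)/(-17 - 4))/2 = (-4/(-21))/2 = (-4*(-1/21))/2 = (½)*(4/21) = 2/21 ≈ 0.095238)
j(r, N) = -65/21 (j(r, N) = -3 - 1*2/21 = -3 - 2/21 = -65/21)
y(Y) = 1/54 (y(Y) = 1/(55 - 1) = 1/54)
(-192 + j(47, -31))/(1560 + y(-46)) = (-192 - 65/21)/(1560 + 1/54) = -4097/(21*84241/54) = -4097/21*54/84241 = -73746/589687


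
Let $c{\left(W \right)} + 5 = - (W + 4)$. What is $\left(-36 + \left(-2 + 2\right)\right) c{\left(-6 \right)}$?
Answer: $108$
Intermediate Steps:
$c{\left(W \right)} = -9 - W$ ($c{\left(W \right)} = -5 - \left(W + 4\right) = -5 - \left(4 + W\right) = -9 - W$)
$\left(-36 + \left(-2 + 2\right)\right) c{\left(-6 \right)} = \left(-36 + \left(-2 + 2\right)\right) \left(-9 - -6\right) = \left(-36 + 0\right) \left(-9 + 6\right) = \left(-36\right) \left(-3\right) = 108$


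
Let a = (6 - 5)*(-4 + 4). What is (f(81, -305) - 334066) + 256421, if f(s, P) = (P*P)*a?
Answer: -77645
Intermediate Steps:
a = 0 (a = 1*0 = 0)
f(s, P) = 0 (f(s, P) = (P*P)*0 = P²*0 = 0)
(f(81, -305) - 334066) + 256421 = (0 - 334066) + 256421 = -334066 + 256421 = -77645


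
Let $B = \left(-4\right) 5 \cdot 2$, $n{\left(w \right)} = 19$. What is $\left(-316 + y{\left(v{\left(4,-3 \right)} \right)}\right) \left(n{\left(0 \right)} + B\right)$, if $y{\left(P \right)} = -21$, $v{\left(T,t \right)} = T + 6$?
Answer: $7077$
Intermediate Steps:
$v{\left(T,t \right)} = 6 + T$
$B = -40$ ($B = \left(-20\right) 2 = -40$)
$\left(-316 + y{\left(v{\left(4,-3 \right)} \right)}\right) \left(n{\left(0 \right)} + B\right) = \left(-316 - 21\right) \left(19 - 40\right) = \left(-337\right) \left(-21\right) = 7077$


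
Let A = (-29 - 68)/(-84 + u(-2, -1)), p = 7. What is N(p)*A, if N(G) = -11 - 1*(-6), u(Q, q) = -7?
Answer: -485/91 ≈ -5.3297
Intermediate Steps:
A = 97/91 (A = (-29 - 68)/(-84 - 7) = -97/(-91) = -97*(-1/91) = 97/91 ≈ 1.0659)
N(G) = -5 (N(G) = -11 + 6 = -5)
N(p)*A = -5*97/91 = -485/91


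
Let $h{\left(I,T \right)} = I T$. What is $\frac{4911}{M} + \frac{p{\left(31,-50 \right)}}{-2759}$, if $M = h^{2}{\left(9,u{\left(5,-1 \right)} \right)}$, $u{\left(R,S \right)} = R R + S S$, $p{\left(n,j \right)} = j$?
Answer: $\frac{5429083}{50357268} \approx 0.10781$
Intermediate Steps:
$u{\left(R,S \right)} = R^{2} + S^{2}$
$M = 54756$ ($M = \left(9 \left(5^{2} + \left(-1\right)^{2}\right)\right)^{2} = \left(9 \left(25 + 1\right)\right)^{2} = \left(9 \cdot 26\right)^{2} = 234^{2} = 54756$)
$\frac{4911}{M} + \frac{p{\left(31,-50 \right)}}{-2759} = \frac{4911}{54756} - \frac{50}{-2759} = 4911 \cdot \frac{1}{54756} - - \frac{50}{2759} = \frac{1637}{18252} + \frac{50}{2759} = \frac{5429083}{50357268}$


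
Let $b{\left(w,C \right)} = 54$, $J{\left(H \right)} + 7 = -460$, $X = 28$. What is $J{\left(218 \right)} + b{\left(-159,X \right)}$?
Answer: $-413$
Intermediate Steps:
$J{\left(H \right)} = -467$ ($J{\left(H \right)} = -7 - 460 = -467$)
$J{\left(218 \right)} + b{\left(-159,X \right)} = -467 + 54 = -413$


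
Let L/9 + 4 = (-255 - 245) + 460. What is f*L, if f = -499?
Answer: 197604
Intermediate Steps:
L = -396 (L = -36 + 9*((-255 - 245) + 460) = -36 + 9*(-500 + 460) = -36 + 9*(-40) = -36 - 360 = -396)
f*L = -499*(-396) = 197604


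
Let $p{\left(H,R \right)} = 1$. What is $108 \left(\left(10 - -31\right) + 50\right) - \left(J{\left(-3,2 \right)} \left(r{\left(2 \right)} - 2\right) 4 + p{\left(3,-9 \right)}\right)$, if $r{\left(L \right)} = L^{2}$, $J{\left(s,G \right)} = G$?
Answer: $9811$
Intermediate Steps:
$108 \left(\left(10 - -31\right) + 50\right) - \left(J{\left(-3,2 \right)} \left(r{\left(2 \right)} - 2\right) 4 + p{\left(3,-9 \right)}\right) = 108 \left(\left(10 - -31\right) + 50\right) - \left(2 \left(2^{2} - 2\right) 4 + 1\right) = 108 \left(\left(10 + 31\right) + 50\right) - \left(2 \left(4 - 2\right) 4 + 1\right) = 108 \left(41 + 50\right) - \left(2 \cdot 2 \cdot 4 + 1\right) = 108 \cdot 91 - \left(2 \cdot 8 + 1\right) = 9828 - \left(16 + 1\right) = 9828 - 17 = 9811$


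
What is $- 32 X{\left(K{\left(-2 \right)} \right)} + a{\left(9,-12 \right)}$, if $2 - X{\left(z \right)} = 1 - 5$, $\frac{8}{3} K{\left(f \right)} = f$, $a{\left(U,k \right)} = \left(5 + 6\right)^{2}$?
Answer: $-71$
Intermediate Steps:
$a{\left(U,k \right)} = 121$ ($a{\left(U,k \right)} = 11^{2} = 121$)
$K{\left(f \right)} = \frac{3 f}{8}$
$X{\left(z \right)} = 6$ ($X{\left(z \right)} = 2 - \left(1 - 5\right) = 2 - -4 = 2 + 4 = 6$)
$- 32 X{\left(K{\left(-2 \right)} \right)} + a{\left(9,-12 \right)} = \left(-32\right) 6 + 121 = -192 + 121 = -71$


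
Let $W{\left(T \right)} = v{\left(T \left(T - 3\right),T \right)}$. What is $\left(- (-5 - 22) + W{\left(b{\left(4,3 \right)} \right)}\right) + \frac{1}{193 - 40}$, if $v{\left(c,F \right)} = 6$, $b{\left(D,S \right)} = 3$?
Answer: $\frac{5050}{153} \approx 33.007$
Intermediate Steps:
$W{\left(T \right)} = 6$
$\left(- (-5 - 22) + W{\left(b{\left(4,3 \right)} \right)}\right) + \frac{1}{193 - 40} = \left(- (-5 - 22) + 6\right) + \frac{1}{193 - 40} = \left(\left(-1\right) \left(-27\right) + 6\right) + \frac{1}{153} = \left(27 + 6\right) + \frac{1}{153} = 33 + \frac{1}{153} = \frac{5050}{153}$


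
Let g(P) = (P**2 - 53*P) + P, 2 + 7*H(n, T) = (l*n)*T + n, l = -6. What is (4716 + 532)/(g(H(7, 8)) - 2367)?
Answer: 3136/1391 ≈ 2.2545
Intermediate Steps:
H(n, T) = -2/7 + n/7 - 6*T*n/7 (H(n, T) = -2/7 + ((-6*n)*T + n)/7 = -2/7 + (-6*T*n + n)/7 = -2/7 + (n - 6*T*n)/7 = -2/7 + (n/7 - 6*T*n/7) = -2/7 + n/7 - 6*T*n/7)
g(P) = P**2 - 52*P
(4716 + 532)/(g(H(7, 8)) - 2367) = (4716 + 532)/((-2/7 + (1/7)*7 - 6/7*8*7)*(-52 + (-2/7 + (1/7)*7 - 6/7*8*7)) - 2367) = 5248/((-2/7 + 1 - 48)*(-52 + (-2/7 + 1 - 48)) - 2367) = 5248/(-331*(-52 - 331/7)/7 - 2367) = 5248/(-331/7*(-695/7) - 2367) = 5248/(230045/49 - 2367) = 5248/(114062/49) = 5248*(49/114062) = 3136/1391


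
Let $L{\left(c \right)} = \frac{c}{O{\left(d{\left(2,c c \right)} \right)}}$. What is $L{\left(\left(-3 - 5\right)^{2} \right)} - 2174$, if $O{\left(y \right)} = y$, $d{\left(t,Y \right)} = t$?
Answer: $-2142$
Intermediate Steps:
$L{\left(c \right)} = \frac{c}{2}$
$L{\left(\left(-3 - 5\right)^{2} \right)} - 2174 = \frac{\left(-3 - 5\right)^{2}}{2} - 2174 = \frac{\left(-8\right)^{2}}{2} - 2174 = \frac{1}{2} \cdot 64 - 2174 = 32 - 2174 = -2142$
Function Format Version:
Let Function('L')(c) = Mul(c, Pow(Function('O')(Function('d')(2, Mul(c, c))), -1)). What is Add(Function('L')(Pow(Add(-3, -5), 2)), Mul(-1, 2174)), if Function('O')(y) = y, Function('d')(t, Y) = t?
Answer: -2142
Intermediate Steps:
Function('L')(c) = Mul(Rational(1, 2), c) (Function('L')(c) = Mul(c, Pow(2, -1)) = Mul(c, Rational(1, 2)) = Mul(Rational(1, 2), c))
Add(Function('L')(Pow(Add(-3, -5), 2)), Mul(-1, 2174)) = Add(Mul(Rational(1, 2), Pow(Add(-3, -5), 2)), Mul(-1, 2174)) = Add(Mul(Rational(1, 2), Pow(-8, 2)), -2174) = Add(Mul(Rational(1, 2), 64), -2174) = Add(32, -2174) = -2142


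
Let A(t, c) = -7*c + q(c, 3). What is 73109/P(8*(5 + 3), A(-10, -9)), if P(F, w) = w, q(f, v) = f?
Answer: 73109/54 ≈ 1353.9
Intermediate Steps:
A(t, c) = -6*c (A(t, c) = -7*c + c = -6*c)
73109/P(8*(5 + 3), A(-10, -9)) = 73109/((-6*(-9))) = 73109/54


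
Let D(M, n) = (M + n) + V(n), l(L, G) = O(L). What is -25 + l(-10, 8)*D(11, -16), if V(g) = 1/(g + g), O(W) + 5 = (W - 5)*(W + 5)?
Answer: -6035/16 ≈ -377.19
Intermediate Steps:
O(W) = -5 + (-5 + W)*(5 + W) (O(W) = -5 + (W - 5)*(W + 5) = -5 + (-5 + W)*(5 + W))
l(L, G) = -30 + L²
V(g) = 1/(2*g)
D(M, n) = M + n + 1/(2*n) (D(M, n) = (M + n) + 1/(2*n) = M + n + 1/(2*n))
-25 + l(-10, 8)*D(11, -16) = -25 + (-30 + (-10)²)*(11 - 16 + (½)/(-16)) = -25 + (-30 + 100)*(11 - 16 + (½)*(-1/16)) = -25 + 70*(11 - 16 - 1/32) = -25 + 70*(-161/32) = -25 - 5635/16 = -6035/16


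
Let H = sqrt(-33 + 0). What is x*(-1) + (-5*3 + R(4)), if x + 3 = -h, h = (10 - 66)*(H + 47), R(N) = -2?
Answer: -2646 - 56*I*sqrt(33) ≈ -2646.0 - 321.7*I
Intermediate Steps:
H = I*sqrt(33) (H = sqrt(-33) = I*sqrt(33) ≈ 5.7446*I)
h = -2632 - 56*I*sqrt(33) (h = (10 - 66)*(I*sqrt(33) + 47) = -56*(47 + I*sqrt(33)) = -2632 - 56*I*sqrt(33) ≈ -2632.0 - 321.7*I)
x = 2629 + 56*I*sqrt(33) (x = -3 - (-2632 - 56*I*sqrt(33)) = -3 + (2632 + 56*I*sqrt(33)) = 2629 + 56*I*sqrt(33) ≈ 2629.0 + 321.7*I)
x*(-1) + (-5*3 + R(4)) = (2629 + 56*I*sqrt(33))*(-1) + (-5*3 - 2) = (-2629 - 56*I*sqrt(33)) + (-15 - 2) = (-2629 - 56*I*sqrt(33)) - 17 = -2646 - 56*I*sqrt(33)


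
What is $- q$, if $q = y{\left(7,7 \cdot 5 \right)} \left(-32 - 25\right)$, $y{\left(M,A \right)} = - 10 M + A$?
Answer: $-1995$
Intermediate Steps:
$y{\left(M,A \right)} = A - 10 M$
$q = 1995$ ($q = \left(7 \cdot 5 - 70\right) \left(-32 - 25\right) = \left(35 - 70\right) \left(-57\right) = \left(-35\right) \left(-57\right) = 1995$)
$- q = \left(-1\right) 1995 = -1995$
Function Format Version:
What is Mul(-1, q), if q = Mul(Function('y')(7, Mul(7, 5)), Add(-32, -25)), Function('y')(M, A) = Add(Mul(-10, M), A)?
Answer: -1995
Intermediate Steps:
Function('y')(M, A) = Add(A, Mul(-10, M))
q = 1995 (q = Mul(Add(Mul(7, 5), Mul(-10, 7)), Add(-32, -25)) = Mul(Add(35, -70), -57) = Mul(-35, -57) = 1995)
Mul(-1, q) = Mul(-1, 1995) = -1995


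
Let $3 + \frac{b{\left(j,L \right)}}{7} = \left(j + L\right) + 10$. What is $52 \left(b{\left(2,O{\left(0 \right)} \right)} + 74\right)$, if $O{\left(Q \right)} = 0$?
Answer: $7124$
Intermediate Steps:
$b{\left(j,L \right)} = 49 + 7 L + 7 j$ ($b{\left(j,L \right)} = -21 + 7 \left(\left(j + L\right) + 10\right) = -21 + 7 \left(\left(L + j\right) + 10\right) = -21 + 7 \left(10 + L + j\right) = -21 + \left(70 + 7 L + 7 j\right) = 49 + 7 L + 7 j$)
$52 \left(b{\left(2,O{\left(0 \right)} \right)} + 74\right) = 52 \left(\left(49 + 7 \cdot 0 + 7 \cdot 2\right) + 74\right) = 52 \left(\left(49 + 0 + 14\right) + 74\right) = 52 \left(63 + 74\right) = 52 \cdot 137 = 7124$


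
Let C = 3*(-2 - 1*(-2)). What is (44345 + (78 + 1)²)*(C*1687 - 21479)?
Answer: -1086536694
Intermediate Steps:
C = 0 (C = 3*(-2 + 2) = 3*0 = 0)
(44345 + (78 + 1)²)*(C*1687 - 21479) = (44345 + (78 + 1)²)*(0*1687 - 21479) = (44345 + 79²)*(0 - 21479) = (44345 + 6241)*(-21479) = 50586*(-21479) = -1086536694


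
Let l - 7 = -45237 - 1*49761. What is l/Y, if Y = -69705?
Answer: 94991/69705 ≈ 1.3628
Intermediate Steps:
l = -94991 (l = 7 + (-45237 - 1*49761) = 7 + (-45237 - 49761) = 7 - 94998 = -94991)
l/Y = -94991/(-69705) = -94991*(-1/69705) = 94991/69705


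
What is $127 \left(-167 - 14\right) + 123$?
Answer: $-22864$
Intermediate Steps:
$127 \left(-167 - 14\right) + 123 = 127 \left(-181\right) + 123 = -22987 + 123 = -22864$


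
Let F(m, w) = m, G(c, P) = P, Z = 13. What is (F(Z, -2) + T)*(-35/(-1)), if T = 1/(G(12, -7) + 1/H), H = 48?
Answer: 30149/67 ≈ 449.98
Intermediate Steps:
T = -48/335 (T = 1/(-7 + 1/48) = 1/(-335/48) = -48/335 ≈ -0.14328)
(F(Z, -2) + T)*(-35/(-1)) = (13 - 48/335)*(-35/(-1)) = 4307*(-35*(-1))/335 = 4307*(-7*(-5))/335 = (4307/335)*35 = 30149/67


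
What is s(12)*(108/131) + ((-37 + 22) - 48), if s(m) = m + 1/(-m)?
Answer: -6966/131 ≈ -53.176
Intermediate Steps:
s(m) = m - 1/m
s(12)*(108/131) + ((-37 + 22) - 48) = (12 - 1/12)*(108/131) + ((-37 + 22) - 48) = (12 - 1*1/12)*(108*(1/131)) + (-15 - 48) = (12 - 1/12)*(108/131) - 63 = (143/12)*(108/131) - 63 = 1287/131 - 63 = -6966/131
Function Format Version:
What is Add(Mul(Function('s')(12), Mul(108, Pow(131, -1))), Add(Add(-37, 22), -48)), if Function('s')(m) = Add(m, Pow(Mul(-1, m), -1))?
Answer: Rational(-6966, 131) ≈ -53.176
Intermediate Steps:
Function('s')(m) = Add(m, Mul(-1, Pow(m, -1)))
Add(Mul(Function('s')(12), Mul(108, Pow(131, -1))), Add(Add(-37, 22), -48)) = Add(Mul(Add(12, Mul(-1, Pow(12, -1))), Mul(108, Pow(131, -1))), Add(Add(-37, 22), -48)) = Add(Mul(Add(12, Mul(-1, Rational(1, 12))), Mul(108, Rational(1, 131))), Add(-15, -48)) = Add(Mul(Add(12, Rational(-1, 12)), Rational(108, 131)), -63) = Add(Mul(Rational(143, 12), Rational(108, 131)), -63) = Add(Rational(1287, 131), -63) = Rational(-6966, 131)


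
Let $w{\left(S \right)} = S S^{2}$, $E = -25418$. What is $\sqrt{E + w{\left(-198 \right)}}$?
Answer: $i \sqrt{7787810} \approx 2790.7 i$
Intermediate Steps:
$w{\left(S \right)} = S^{3}$
$\sqrt{E + w{\left(-198 \right)}} = \sqrt{-25418 + \left(-198\right)^{3}} = \sqrt{-25418 - 7762392} = \sqrt{-7787810} = i \sqrt{7787810}$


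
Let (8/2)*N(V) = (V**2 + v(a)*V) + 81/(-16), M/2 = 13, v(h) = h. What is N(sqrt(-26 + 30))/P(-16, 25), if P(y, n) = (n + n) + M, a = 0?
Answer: -17/4864 ≈ -0.0034951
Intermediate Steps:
M = 26 (M = 2*13 = 26)
P(y, n) = 26 + 2*n (P(y, n) = (n + n) + 26 = 2*n + 26 = 26 + 2*n)
N(V) = -81/64 + V**2/4 (N(V) = ((V**2 + 0*V) + 81/(-16))/4 = ((V**2 + 0) + 81*(-1/16))/4 = (V**2 - 81/16)/4 = (-81/16 + V**2)/4 = -81/64 + V**2/4)
N(sqrt(-26 + 30))/P(-16, 25) = (-81/64 + (sqrt(-26 + 30))**2/4)/(26 + 2*25) = (-81/64 + (sqrt(4))**2/4)/(26 + 50) = (-81/64 + (1/4)*2**2)/76 = (-81/64 + (1/4)*4)*(1/76) = (-81/64 + 1)*(1/76) = -17/64*1/76 = -17/4864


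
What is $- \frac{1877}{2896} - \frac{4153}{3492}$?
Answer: $- \frac{4645393}{2528208} \approx -1.8374$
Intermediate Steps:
$- \frac{1877}{2896} - \frac{4153}{3492} = - \frac{4645393}{2528208}$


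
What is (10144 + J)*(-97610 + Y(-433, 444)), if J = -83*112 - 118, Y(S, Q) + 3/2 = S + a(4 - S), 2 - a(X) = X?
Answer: -71890035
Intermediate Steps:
a(X) = 2 - X
Y(S, Q) = -7/2 + 2*S (Y(S, Q) = -3/2 + (S + (2 - (4 - S))) = -3/2 + (S + (2 + (-4 + S))) = -3/2 + (S + (-2 + S)) = -3/2 + (-2 + 2*S) = -7/2 + 2*S)
J = -9414 (J = -9296 - 118 = -9414)
(10144 + J)*(-97610 + Y(-433, 444)) = (10144 - 9414)*(-97610 + (-7/2 + 2*(-433))) = 730*(-97610 + (-7/2 - 866)) = 730*(-97610 - 1739/2) = 730*(-196959/2) = -71890035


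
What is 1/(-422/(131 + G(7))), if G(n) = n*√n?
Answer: -131/422 - 7*√7/422 ≈ -0.35431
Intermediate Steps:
G(n) = n^(3/2)
1/(-422/(131 + G(7))) = 1/(-422/(131 + 7^(3/2))) = 1/(-422/(131 + 7*√7)) = -131/422 - 7*√7/422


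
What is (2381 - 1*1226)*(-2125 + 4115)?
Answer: 2298450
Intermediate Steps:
(2381 - 1*1226)*(-2125 + 4115) = (2381 - 1226)*1990 = 1155*1990 = 2298450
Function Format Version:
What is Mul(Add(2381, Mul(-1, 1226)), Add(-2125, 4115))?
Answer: 2298450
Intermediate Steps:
Mul(Add(2381, Mul(-1, 1226)), Add(-2125, 4115)) = Mul(Add(2381, -1226), 1990) = Mul(1155, 1990) = 2298450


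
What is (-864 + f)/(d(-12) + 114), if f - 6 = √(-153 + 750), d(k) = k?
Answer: -143/17 + √597/102 ≈ -8.1722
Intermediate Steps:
f = 6 + √597 (f = 6 + √(-153 + 750) = 6 + √597 ≈ 30.434)
(-864 + f)/(d(-12) + 114) = (-864 + (6 + √597))/(-12 + 114) = (-858 + √597)/102 = -143/17 + √597/102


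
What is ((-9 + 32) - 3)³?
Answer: 8000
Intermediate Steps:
((-9 + 32) - 3)³ = (23 - 3)³ = 20³ = 8000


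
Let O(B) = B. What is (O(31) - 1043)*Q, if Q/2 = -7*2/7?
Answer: 4048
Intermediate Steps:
Q = -4 (Q = 2*(-7*2/7) = 2*(-14*⅐) = 2*(-2) = -4)
(O(31) - 1043)*Q = (31 - 1043)*(-4) = -1012*(-4) = 4048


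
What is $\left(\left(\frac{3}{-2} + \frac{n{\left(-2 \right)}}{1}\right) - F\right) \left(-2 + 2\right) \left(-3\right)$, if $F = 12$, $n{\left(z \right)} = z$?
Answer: $0$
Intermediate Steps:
$\left(\left(\frac{3}{-2} + \frac{n{\left(-2 \right)}}{1}\right) - F\right) \left(-2 + 2\right) \left(-3\right) = \left(\left(\frac{3}{-2} - \frac{2}{1}\right) - 12\right) \left(-2 + 2\right) \left(-3\right) = \left(\left(3 \left(- \frac{1}{2}\right) - 2\right) - 12\right) 0 \left(-3\right) = \left(\left(- \frac{3}{2} - 2\right) - 12\right) 0 = \left(- \frac{7}{2} - 12\right) 0 = \left(- \frac{31}{2}\right) 0 = 0$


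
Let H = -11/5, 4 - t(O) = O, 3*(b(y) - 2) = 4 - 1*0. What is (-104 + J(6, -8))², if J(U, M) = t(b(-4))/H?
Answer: 11847364/1089 ≈ 10879.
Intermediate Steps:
b(y) = 10/3 (b(y) = 2 + (4 - 1*0)/3 = 2 + (4 + 0)/3 = 2 + (⅓)*4 = 2 + 4/3 = 10/3)
t(O) = 4 - O
H = -11/5 (H = -11*⅕ = -11/5 ≈ -2.2000)
J(U, M) = -10/33 (J(U, M) = (4 - 1*10/3)/(-11/5) = (4 - 10/3)*(-5/11) = (⅔)*(-5/11) = -10/33)
(-104 + J(6, -8))² = (-104 - 10/33)² = (-3442/33)² = 11847364/1089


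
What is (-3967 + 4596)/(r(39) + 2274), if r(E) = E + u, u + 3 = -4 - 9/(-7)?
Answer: 4403/16151 ≈ 0.27261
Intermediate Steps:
u = -40/7 (u = -3 + (-4 - 9/(-7)) = -3 + (-4 - 9*(-1)/7) = -3 + (-4 - 1*(-9/7)) = -3 + (-4 + 9/7) = -3 - 19/7 = -40/7 ≈ -5.7143)
r(E) = -40/7 + E (r(E) = E - 40/7 = -40/7 + E)
(-3967 + 4596)/(r(39) + 2274) = (-3967 + 4596)/((-40/7 + 39) + 2274) = 629/(233/7 + 2274) = 629/(16151/7) = 629*(7/16151) = 4403/16151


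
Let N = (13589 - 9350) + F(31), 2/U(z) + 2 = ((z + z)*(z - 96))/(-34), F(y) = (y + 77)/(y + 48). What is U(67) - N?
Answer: -639491315/150811 ≈ -4240.4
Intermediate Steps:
F(y) = (77 + y)/(48 + y)
U(z) = 2/(-2 - z*(-96 + z)/17) (U(z) = 2/(-2 + ((z + z)*(z - 96))/(-34)) = 2/(-2 + ((2*z)*(-96 + z))*(-1/34)) = 2/(-2 + (2*z*(-96 + z))*(-1/34)) = 2/(-2 - z*(-96 + z)/17))
N = 334989/79 (N = (13589 - 9350) + (77 + 31)/(48 + 31) = 4239 + 108/79 = 334989/79 ≈ 4240.4)
U(67) - N = -34/(34 + 67² - 96*67) - 1*334989/79 = -34/(34 + 4489 - 6432) - 334989/79 = -34/(-1909) - 334989/79 = -34*(-1/1909) - 334989/79 = 34/1909 - 334989/79 = -639491315/150811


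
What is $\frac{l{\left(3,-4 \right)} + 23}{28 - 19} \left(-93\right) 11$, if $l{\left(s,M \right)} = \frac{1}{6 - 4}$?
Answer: $- \frac{16027}{6} \approx -2671.2$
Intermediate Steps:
$l{\left(s,M \right)} = \frac{1}{2}$
$\frac{l{\left(3,-4 \right)} + 23}{28 - 19} \left(-93\right) 11 = \frac{\frac{1}{2} + 23}{28 - 19} \left(-93\right) 11 = \frac{47}{2 \cdot 9} \left(-93\right) 11 = \frac{47}{2} \cdot \frac{1}{9} \left(-93\right) 11 = \frac{47}{18} \left(-93\right) 11 = \left(- \frac{1457}{6}\right) 11 = - \frac{16027}{6}$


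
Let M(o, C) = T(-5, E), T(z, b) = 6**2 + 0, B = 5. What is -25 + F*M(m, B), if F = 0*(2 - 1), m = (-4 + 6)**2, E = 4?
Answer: -25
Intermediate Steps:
m = 4 (m = 2**2 = 4)
T(z, b) = 36 (T(z, b) = 36 + 0 = 36)
M(o, C) = 36
F = 0 (F = 0*1 = 0)
-25 + F*M(m, B) = -25 + 0*36 = -25 + 0 = -25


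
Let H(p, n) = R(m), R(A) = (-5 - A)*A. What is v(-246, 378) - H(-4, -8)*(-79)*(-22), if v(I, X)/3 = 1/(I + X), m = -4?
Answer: -305887/44 ≈ -6952.0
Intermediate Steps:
R(A) = A*(-5 - A)
H(p, n) = 4 (H(p, n) = -1*(-4)*(5 - 4) = -1*(-4)*1 = 4)
v(I, X) = 3/(I + X)
v(-246, 378) - H(-4, -8)*(-79)*(-22) = 3/(-246 + 378) - 4*(-79)*(-22) = 3/132 - (-316)*(-22) = 3*(1/132) - 1*6952 = 1/44 - 6952 = -305887/44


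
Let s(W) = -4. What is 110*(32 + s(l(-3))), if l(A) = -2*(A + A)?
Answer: 3080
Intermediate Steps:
l(A) = -4*A
110*(32 + s(l(-3))) = 110*(32 - 4) = 110*28 = 3080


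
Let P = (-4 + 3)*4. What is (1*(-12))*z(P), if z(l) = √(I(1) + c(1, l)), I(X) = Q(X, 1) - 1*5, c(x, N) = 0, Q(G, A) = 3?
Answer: -12*I*√2 ≈ -16.971*I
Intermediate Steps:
P = -4 (P = -1*4 = -4)
I(X) = -2 (I(X) = 3 - 1*5 = 3 - 5 = -2)
z(l) = I*√2 (z(l) = √(-2 + 0) = √(-2) = I*√2)
(1*(-12))*z(P) = (1*(-12))*(I*√2) = -12*I*√2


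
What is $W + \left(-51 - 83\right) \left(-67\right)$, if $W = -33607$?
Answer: $-24629$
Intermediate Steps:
$W + \left(-51 - 83\right) \left(-67\right) = -33607 + \left(-51 - 83\right) \left(-67\right) = -33607 - -8978 = -33607 + 8978 = -24629$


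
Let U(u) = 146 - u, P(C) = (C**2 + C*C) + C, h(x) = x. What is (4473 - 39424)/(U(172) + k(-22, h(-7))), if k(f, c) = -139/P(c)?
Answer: 3180541/2505 ≈ 1269.7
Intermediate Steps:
P(C) = C + 2*C**2 (P(C) = (C**2 + C**2) + C = 2*C**2 + C = C + 2*C**2)
k(f, c) = -139/(c*(1 + 2*c)) (k(f, c) = -139*1/(c*(1 + 2*c)) = -139/(c*(1 + 2*c)))
(4473 - 39424)/(U(172) + k(-22, h(-7))) = (4473 - 39424)/((146 - 1*172) - 139/(-7*(1 + 2*(-7)))) = -34951/((146 - 172) - 139*(-1/7)/(1 - 14)) = -34951/(-26 - 139*(-1/7)/(-13)) = -34951/(-26 - 139*(-1/7)*(-1/13)) = -34951/(-26 - 139/91) = -34951/(-2505/91) = -34951*(-91/2505) = 3180541/2505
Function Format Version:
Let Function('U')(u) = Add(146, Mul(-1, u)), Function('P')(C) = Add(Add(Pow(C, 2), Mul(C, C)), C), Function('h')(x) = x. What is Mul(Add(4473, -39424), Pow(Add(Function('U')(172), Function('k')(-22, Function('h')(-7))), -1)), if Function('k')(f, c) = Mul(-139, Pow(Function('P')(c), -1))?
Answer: Rational(3180541, 2505) ≈ 1269.7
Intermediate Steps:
Function('P')(C) = Add(C, Mul(2, Pow(C, 2))) (Function('P')(C) = Add(Add(Pow(C, 2), Pow(C, 2)), C) = Add(Mul(2, Pow(C, 2)), C) = Add(C, Mul(2, Pow(C, 2))))
Function('k')(f, c) = Mul(-139, Pow(c, -1), Pow(Add(1, Mul(2, c)), -1)) (Function('k')(f, c) = Mul(-139, Pow(Mul(c, Add(1, Mul(2, c))), -1)) = Mul(-139, Mul(Pow(c, -1), Pow(Add(1, Mul(2, c)), -1))) = Mul(-139, Pow(c, -1), Pow(Add(1, Mul(2, c)), -1)))
Mul(Add(4473, -39424), Pow(Add(Function('U')(172), Function('k')(-22, Function('h')(-7))), -1)) = Mul(Add(4473, -39424), Pow(Add(Add(146, Mul(-1, 172)), Mul(-139, Pow(-7, -1), Pow(Add(1, Mul(2, -7)), -1))), -1)) = Mul(-34951, Pow(Add(Add(146, -172), Mul(-139, Rational(-1, 7), Pow(Add(1, -14), -1))), -1)) = Mul(-34951, Pow(Add(-26, Mul(-139, Rational(-1, 7), Pow(-13, -1))), -1)) = Mul(-34951, Pow(Add(-26, Mul(-139, Rational(-1, 7), Rational(-1, 13))), -1)) = Mul(-34951, Pow(Add(-26, Rational(-139, 91)), -1)) = Mul(-34951, Pow(Rational(-2505, 91), -1)) = Mul(-34951, Rational(-91, 2505)) = Rational(3180541, 2505)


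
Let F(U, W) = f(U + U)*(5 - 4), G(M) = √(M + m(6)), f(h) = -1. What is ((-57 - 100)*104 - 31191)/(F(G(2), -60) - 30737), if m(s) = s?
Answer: 47519/30738 ≈ 1.5459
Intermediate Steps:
G(M) = √(6 + M) (G(M) = √(M + 6) = √(6 + M))
F(U, W) = -1 (F(U, W) = -(5 - 4) = -1*1 = -1)
((-57 - 100)*104 - 31191)/(F(G(2), -60) - 30737) = ((-57 - 100)*104 - 31191)/(-1 - 30737) = (-157*104 - 31191)/(-30738) = (-16328 - 31191)*(-1/30738) = -47519*(-1/30738) = 47519/30738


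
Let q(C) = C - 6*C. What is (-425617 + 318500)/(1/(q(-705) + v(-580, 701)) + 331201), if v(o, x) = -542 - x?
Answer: -244440994/755800683 ≈ -0.32342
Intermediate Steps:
q(C) = -5*C
(-425617 + 318500)/(1/(q(-705) + v(-580, 701)) + 331201) = (-425617 + 318500)/(1/(-5*(-705) + (-542 - 1*701)) + 331201) = -107117/(1/(3525 + (-542 - 701)) + 331201) = -107117/(1/(3525 - 1243) + 331201) = -107117/(1/2282 + 331201) = -107117/755800683/2282 = -107117*2282/755800683 = -244440994/755800683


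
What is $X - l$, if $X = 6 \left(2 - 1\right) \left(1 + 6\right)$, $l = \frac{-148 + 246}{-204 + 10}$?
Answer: $\frac{4123}{97} \approx 42.505$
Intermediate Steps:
$l = - \frac{49}{97}$ ($l = \frac{98}{-194} = 98 \left(- \frac{1}{194}\right) = - \frac{49}{97} \approx -0.50515$)
$X = 42$ ($X = 6 \cdot 1 \cdot 7 = 6 \cdot 7 = 42$)
$X - l = 42 - - \frac{49}{97} = 42 + \frac{49}{97} = \frac{4123}{97}$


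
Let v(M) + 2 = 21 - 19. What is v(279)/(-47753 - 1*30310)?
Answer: 0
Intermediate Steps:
v(M) = 0 (v(M) = -2 + (21 - 19) = -2 + 2 = 0)
v(279)/(-47753 - 1*30310) = 0/(-47753 - 1*30310) = 0/(-47753 - 30310) = 0/(-78063) = 0*(-1/78063) = 0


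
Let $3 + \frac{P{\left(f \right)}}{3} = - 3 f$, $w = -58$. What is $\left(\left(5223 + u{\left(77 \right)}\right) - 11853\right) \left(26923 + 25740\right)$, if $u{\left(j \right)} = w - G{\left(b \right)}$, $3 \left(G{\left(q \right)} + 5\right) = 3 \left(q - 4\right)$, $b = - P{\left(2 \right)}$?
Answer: $-353158078$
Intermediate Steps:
$P{\left(f \right)} = -9 - 9 f$ ($P{\left(f \right)} = -9 + 3 \left(- 3 f\right) = -9 - 9 f$)
$b = 27$ ($b = - (-9 - 18) = \left(-1\right) \left(-27\right) = 27$)
$G{\left(q \right)} = -9 + q$ ($G{\left(q \right)} = -5 + \frac{3 \left(q - 4\right)}{3} = -5 + \frac{3 \left(-4 + q\right)}{3} = -5 + \frac{-12 + 3 q}{3} = -5 + \left(-4 + q\right) = -9 + q$)
$u{\left(j \right)} = -76$ ($u{\left(j \right)} = -58 - \left(-9 + 27\right) = -58 - 18 = -76$)
$\left(\left(5223 + u{\left(77 \right)}\right) - 11853\right) \left(26923 + 25740\right) = \left(\left(5223 - 76\right) - 11853\right) \left(26923 + 25740\right) = \left(5147 - 11853\right) 52663 = \left(-6706\right) 52663 = -353158078$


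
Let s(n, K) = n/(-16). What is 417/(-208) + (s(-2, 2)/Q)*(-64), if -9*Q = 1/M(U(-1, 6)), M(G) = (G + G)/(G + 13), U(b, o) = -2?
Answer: -64491/2288 ≈ -28.187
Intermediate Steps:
M(G) = 2*G/(13 + G) (M(G) = (2*G)/(13 + G) = 2*G/(13 + G))
Q = 11/36 (Q = -1/(9*(2*(-2)/(13 - 2))) = -1/(9*(2*(-2)/11)) = -1/(9*(2*(-2)*(1/11))) = -1/(9*(-4/11)) = -1/9*(-11/4) = 11/36 ≈ 0.30556)
s(n, K) = -n/16 (s(n, K) = n*(-1/16) = -n/16)
417/(-208) + (s(-2, 2)/Q)*(-64) = 417/(-208) + ((-1/16*(-2))/(11/36))*(-64) = 417*(-1/208) + ((1/8)*(36/11))*(-64) = -417/208 + (9/22)*(-64) = -417/208 - 288/11 = -64491/2288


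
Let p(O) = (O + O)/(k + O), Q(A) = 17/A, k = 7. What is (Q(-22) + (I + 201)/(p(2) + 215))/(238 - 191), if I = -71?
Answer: -7223/2004926 ≈ -0.0036026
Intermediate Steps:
p(O) = 2*O/(7 + O) (p(O) = (O + O)/(7 + O) = (2*O)/(7 + O) = 2*O/(7 + O))
(Q(-22) + (I + 201)/(p(2) + 215))/(238 - 191) = (17/(-22) + (-71 + 201)/(2*2/(7 + 2) + 215))/(238 - 191) = (17*(-1/22) + 130/(2*2/9 + 215))/47 = (-17/22 + 130/(2*2*(⅑) + 215))*(1/47) = (-17/22 + 130/(4/9 + 215))*(1/47) = (-17/22 + 130/(1939/9))*(1/47) = (-17/22 + 130*(9/1939))*(1/47) = (-17/22 + 1170/1939)*(1/47) = -7223/42658*1/47 = -7223/2004926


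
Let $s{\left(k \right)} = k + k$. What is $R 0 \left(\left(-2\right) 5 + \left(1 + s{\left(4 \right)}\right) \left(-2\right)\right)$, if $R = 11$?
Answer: $0$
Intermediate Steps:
$s{\left(k \right)} = 2 k$
$R 0 \left(\left(-2\right) 5 + \left(1 + s{\left(4 \right)}\right) \left(-2\right)\right) = 11 \cdot 0 \left(\left(-2\right) 5 + \left(1 + 2 \cdot 4\right) \left(-2\right)\right) = 0 \left(-10 + \left(1 + 8\right) \left(-2\right)\right) = 0 \left(-10 + 9 \left(-2\right)\right) = 0 \left(-10 - 18\right) = 0 \left(-28\right) = 0$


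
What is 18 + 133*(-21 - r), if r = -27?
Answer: 816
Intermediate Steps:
18 + 133*(-21 - r) = 18 + 133*(-21 - 1*(-27)) = 18 + 133*(-21 + 27) = 18 + 133*6 = 18 + 798 = 816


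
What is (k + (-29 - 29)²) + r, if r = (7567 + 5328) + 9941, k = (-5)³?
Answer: 26075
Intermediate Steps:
k = -125
r = 22836 (r = 12895 + 9941 = 22836)
(k + (-29 - 29)²) + r = (-125 + (-29 - 29)²) + 22836 = (-125 + (-58)²) + 22836 = (-125 + 3364) + 22836 = 3239 + 22836 = 26075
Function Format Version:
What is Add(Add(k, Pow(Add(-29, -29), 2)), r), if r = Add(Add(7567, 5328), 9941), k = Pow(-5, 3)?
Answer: 26075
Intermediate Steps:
k = -125
r = 22836 (r = Add(12895, 9941) = 22836)
Add(Add(k, Pow(Add(-29, -29), 2)), r) = Add(Add(-125, Pow(Add(-29, -29), 2)), 22836) = Add(Add(-125, Pow(-58, 2)), 22836) = Add(Add(-125, 3364), 22836) = Add(3239, 22836) = 26075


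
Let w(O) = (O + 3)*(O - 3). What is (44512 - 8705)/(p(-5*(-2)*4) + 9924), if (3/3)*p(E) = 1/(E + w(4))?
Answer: 1682929/466429 ≈ 3.6081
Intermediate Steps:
w(O) = (-3 + O)*(3 + O) (w(O) = (3 + O)*(-3 + O) = (-3 + O)*(3 + O))
p(E) = 1/(7 + E) (p(E) = 1/(E + (-9 + 4**2)) = 1/(E + (-9 + 16)) = 1/(E + 7) = 1/(7 + E))
(44512 - 8705)/(p(-5*(-2)*4) + 9924) = (44512 - 8705)/(1/(7 - 5*(-2)*4) + 9924) = 35807/(1/(7 + 10*4) + 9924) = 35807/(1/(7 + 40) + 9924) = 35807/(1/47 + 9924) = 35807/(466429/47) = 35807*(47/466429) = 1682929/466429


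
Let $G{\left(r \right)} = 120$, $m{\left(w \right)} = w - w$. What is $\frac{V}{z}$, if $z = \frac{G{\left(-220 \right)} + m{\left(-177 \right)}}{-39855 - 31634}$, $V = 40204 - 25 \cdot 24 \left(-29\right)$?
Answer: $- \frac{1029513089}{30} \approx -3.4317 \cdot 10^{7}$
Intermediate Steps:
$m{\left(w \right)} = 0$
$V = 57604$ ($V = 40204 - 600 \left(-29\right) = 40204 - -17400 = 40204 + 17400 = 57604$)
$z = - \frac{120}{71489}$ ($z = \frac{120 + 0}{-39855 - 31634} = \frac{120}{-71489} = 120 \left(- \frac{1}{71489}\right) = - \frac{120}{71489} \approx -0.0016786$)
$\frac{V}{z} = \frac{57604}{- \frac{120}{71489}} = 57604 \left(- \frac{71489}{120}\right) = - \frac{1029513089}{30}$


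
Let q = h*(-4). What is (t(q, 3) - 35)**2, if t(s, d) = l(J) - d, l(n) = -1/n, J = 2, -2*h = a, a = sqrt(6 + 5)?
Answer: 5929/4 ≈ 1482.3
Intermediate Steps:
a = sqrt(11) ≈ 3.3166
h = -sqrt(11)/2 ≈ -1.6583
q = 2*sqrt(11) (q = -sqrt(11)/2*(-4) = 2*sqrt(11) ≈ 6.6332)
t(s, d) = -1/2 - d
(t(q, 3) - 35)**2 = ((-1/2 - 1*3) - 35)**2 = ((-1/2 - 3) - 35)**2 = (-7/2 - 35)**2 = (-77/2)**2 = 5929/4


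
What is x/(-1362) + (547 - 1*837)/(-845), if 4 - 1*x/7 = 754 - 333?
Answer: 190769/76726 ≈ 2.4864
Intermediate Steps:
x = -2919 (x = 28 - 7*(754 - 333) = 28 - 7*421 = 28 - 2947 = -2919)
x/(-1362) + (547 - 1*837)/(-845) = -2919/(-1362) + (547 - 1*837)/(-845) = -2919*(-1/1362) + (547 - 837)*(-1/845) = 973/454 - 290*(-1/845) = 973/454 + 58/169 = 190769/76726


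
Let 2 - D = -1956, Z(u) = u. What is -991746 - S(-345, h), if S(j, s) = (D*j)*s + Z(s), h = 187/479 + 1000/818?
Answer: 19155409741/195911 ≈ 97776.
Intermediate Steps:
D = 1958 (D = 2 - 1*(-1956) = 2 + 1956 = 1958)
h = 315983/195911 (h = 187*(1/479) + 1000*(1/818) = 187/479 + 500/409 = 315983/195911 ≈ 1.6129)
S(j, s) = s + 1958*j*s (S(j, s) = (1958*j)*s + s = 1958*j*s + s = s + 1958*j*s)
-991746 - S(-345, h) = -991746 - 315983*(1 + 1958*(-345))/195911 = -991746 - 315983*(1 - 675510)/195911 = -991746 - 315983*(-675509)/195911 = -991746 - 1*(-213449360347/195911) = -991746 + 213449360347/195911 = 19155409741/195911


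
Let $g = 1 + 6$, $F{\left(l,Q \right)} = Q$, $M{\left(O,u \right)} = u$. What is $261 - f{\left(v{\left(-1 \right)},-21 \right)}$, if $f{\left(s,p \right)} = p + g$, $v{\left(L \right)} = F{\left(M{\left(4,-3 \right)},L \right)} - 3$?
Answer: $275$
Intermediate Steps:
$g = 7$
$v{\left(L \right)} = -3 + L$ ($v{\left(L \right)} = L - 3 = -3 + L$)
$f{\left(s,p \right)} = 7 + p$ ($f{\left(s,p \right)} = p + 7 = 7 + p$)
$261 - f{\left(v{\left(-1 \right)},-21 \right)} = 261 - \left(7 - 21\right) = 261 - -14 = 261 + 14 = 275$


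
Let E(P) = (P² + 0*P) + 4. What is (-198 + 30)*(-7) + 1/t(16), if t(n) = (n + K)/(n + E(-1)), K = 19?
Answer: 5883/5 ≈ 1176.6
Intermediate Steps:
E(P) = 4 + P² (E(P) = (P² + 0) + 4 = P² + 4 = 4 + P²)
t(n) = (19 + n)/(5 + n) (t(n) = (n + 19)/(n + (4 + (-1)²)) = (19 + n)/(n + (4 + 1)) = (19 + n)/(n + 5) = (19 + n)/(5 + n))
(-198 + 30)*(-7) + 1/t(16) = (-198 + 30)*(-7) + 1/((19 + 16)/(5 + 16)) = -168*(-7) + 1/(35/21) = 1176 + 1/((1/21)*35) = 1176 + 1/(5/3) = 1176 + ⅗ = 5883/5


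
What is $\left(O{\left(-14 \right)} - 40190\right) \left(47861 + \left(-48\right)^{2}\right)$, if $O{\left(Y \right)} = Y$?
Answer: $-2016833660$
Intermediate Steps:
$\left(O{\left(-14 \right)} - 40190\right) \left(47861 + \left(-48\right)^{2}\right) = \left(-14 - 40190\right) \left(47861 + \left(-48\right)^{2}\right) = - 40204 \left(47861 + 2304\right) = \left(-40204\right) 50165 = -2016833660$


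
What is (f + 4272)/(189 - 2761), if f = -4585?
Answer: 313/2572 ≈ 0.12170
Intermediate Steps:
(f + 4272)/(189 - 2761) = (-4585 + 4272)/(189 - 2761) = -313/(-2572) = -313*(-1/2572) = 313/2572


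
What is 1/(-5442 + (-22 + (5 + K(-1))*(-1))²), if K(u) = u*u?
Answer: -1/4658 ≈ -0.00021468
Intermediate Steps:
K(u) = u²
1/(-5442 + (-22 + (5 + K(-1))*(-1))²) = 1/(-5442 + (-22 + (5 + (-1)²)*(-1))²) = 1/(-5442 + (-22 + (5 + 1)*(-1))²) = 1/(-5442 + (-22 + 6*(-1))²) = 1/(-5442 + (-22 - 6)²) = 1/(-5442 + (-28)²) = 1/(-5442 + 784) = 1/(-4658) = -1/4658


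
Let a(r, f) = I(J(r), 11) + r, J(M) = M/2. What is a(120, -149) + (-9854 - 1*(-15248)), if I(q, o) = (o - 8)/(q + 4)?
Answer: 352899/64 ≈ 5514.0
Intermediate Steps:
J(M) = M/2 (J(M) = M*(½) = M/2)
I(q, o) = (-8 + o)/(4 + q)
a(r, f) = r + 3/(4 + r/2) (a(r, f) = (-8 + 11)/(4 + r/2) + r = 3/(4 + r/2) + r = r + 3/(4 + r/2))
a(120, -149) + (-9854 - 1*(-15248)) = (6 + 120*(8 + 120))/(8 + 120) + (-9854 - 1*(-15248)) = (6 + 120*128)/128 + (-9854 + 15248) = (6 + 15360)/128 + 5394 = (1/128)*15366 + 5394 = 7683/64 + 5394 = 352899/64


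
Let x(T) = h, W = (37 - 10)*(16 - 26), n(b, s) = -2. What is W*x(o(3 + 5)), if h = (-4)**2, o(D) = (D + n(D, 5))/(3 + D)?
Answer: -4320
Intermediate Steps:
o(D) = (-2 + D)/(3 + D) (o(D) = (D - 2)/(3 + D) = (-2 + D)/(3 + D))
W = -270 (W = 27*(-10) = -270)
h = 16
x(T) = 16
W*x(o(3 + 5)) = -270*16 = -4320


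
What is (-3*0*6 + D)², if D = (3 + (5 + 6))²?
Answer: 38416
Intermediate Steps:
D = 196 (D = (3 + 11)² = 14² = 196)
(-3*0*6 + D)² = (-3*0*6 + 196)² = (0*6 + 196)² = (0 + 196)² = 196² = 38416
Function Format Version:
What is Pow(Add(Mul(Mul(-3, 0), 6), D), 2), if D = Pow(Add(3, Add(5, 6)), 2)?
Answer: 38416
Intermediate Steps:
D = 196 (D = Pow(Add(3, 11), 2) = Pow(14, 2) = 196)
Pow(Add(Mul(Mul(-3, 0), 6), D), 2) = Pow(Add(Mul(Mul(-3, 0), 6), 196), 2) = Pow(Add(Mul(0, 6), 196), 2) = Pow(Add(0, 196), 2) = Pow(196, 2) = 38416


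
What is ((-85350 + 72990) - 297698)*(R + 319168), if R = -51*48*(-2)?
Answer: -100478635712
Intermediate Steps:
R = 4896 (R = -2448*(-2) = 4896)
((-85350 + 72990) - 297698)*(R + 319168) = ((-85350 + 72990) - 297698)*(4896 + 319168) = (-12360 - 297698)*324064 = -310058*324064 = -100478635712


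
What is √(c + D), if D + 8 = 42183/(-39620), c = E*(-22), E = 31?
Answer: I*√271198731615/19810 ≈ 26.288*I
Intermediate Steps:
c = -682 (c = 31*(-22) = -682)
D = -359143/39620 (D = -8 + 42183/(-39620) = -8 + 42183*(-1/39620) = -8 - 42183/39620 = -359143/39620 ≈ -9.0647)
√(c + D) = √(-682 - 359143/39620) = √(-27379983/39620) = I*√271198731615/19810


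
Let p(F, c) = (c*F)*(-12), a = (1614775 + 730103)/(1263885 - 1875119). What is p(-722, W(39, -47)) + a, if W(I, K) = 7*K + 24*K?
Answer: -3857941479855/305617 ≈ -1.2623e+7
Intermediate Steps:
a = -1172439/305617 (a = 2344878/(-611234) = 2344878*(-1/611234) = -1172439/305617 ≈ -3.8363)
W(I, K) = 31*K
p(F, c) = -12*F*c (p(F, c) = (F*c)*(-12) = -12*F*c)
p(-722, W(39, -47)) + a = -12*(-722)*31*(-47) - 1172439/305617 = -12*(-722)*(-1457) - 1172439/305617 = -12623448 - 1172439/305617 = -3857941479855/305617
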